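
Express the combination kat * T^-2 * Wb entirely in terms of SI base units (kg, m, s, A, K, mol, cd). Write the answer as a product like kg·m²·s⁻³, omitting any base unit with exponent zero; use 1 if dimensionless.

kg⁻¹·m²·s·A·mol

kat = s⁻¹·mol.
T = kg·s⁻²·A⁻¹.
So T⁻² = kg⁻²·s⁴·A².
Wb = kg·m²·s⁻²·A⁻¹.
Combining: kat·T⁻²·Wb = (s⁻¹·mol) · (kg⁻²·s⁴·A²) · (kg·m²·s⁻²·A⁻¹) = kg⁻¹·m²·s·A·mol.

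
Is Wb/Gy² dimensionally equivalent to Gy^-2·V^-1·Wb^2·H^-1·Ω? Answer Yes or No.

Left side:
  Gy = J/kg (absorbed dose = energy per mass),
      = m²·s⁻².
  So Gy⁻² = m⁻⁴·s⁴.
  Wb = V·s (flux: a volt is a weber per second),
      = kg·m²·s⁻²·A⁻¹.
  Combining: Gy⁻²·Wb = (m⁻⁴·s⁴) · (kg·m²·s⁻²·A⁻¹) = kg·m⁻²·s²·A⁻¹.
Right side:
  Gy = m²·s⁻².
  So Gy⁻² = m⁻⁴·s⁴.
  V = kg·m²·s⁻³·A⁻¹.
  So V⁻¹ = kg⁻¹·m⁻²·s³·A.
  Wb = kg·m²·s⁻²·A⁻¹.
  So Wb² = kg²·m⁴·s⁻⁴·A⁻².
  H = kg·m²·s⁻²·A⁻².
  So H⁻¹ = kg⁻¹·m⁻²·s²·A².
  Ω = kg·m²·s⁻³·A⁻².
  Combining: Gy⁻²·V⁻¹·Wb²·H⁻¹·Ω = (m⁻⁴·s⁴) · (kg⁻¹·m⁻²·s³·A) · (kg²·m⁴·s⁻⁴·A⁻²) · (kg⁻¹·m⁻²·s²·A²) · (kg·m²·s⁻³·A⁻²) = kg·m⁻²·s²·A⁻¹.
Both reduce to kg·m⁻²·s²·A⁻¹.

Yes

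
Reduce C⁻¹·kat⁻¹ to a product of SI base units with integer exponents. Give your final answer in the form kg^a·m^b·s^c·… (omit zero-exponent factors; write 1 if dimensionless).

A⁻¹·mol⁻¹

C = s·A.
So C⁻¹ = s⁻¹·A⁻¹.
kat = s⁻¹·mol.
So kat⁻¹ = s·mol⁻¹.
Combining: C⁻¹·kat⁻¹ = (s⁻¹·A⁻¹) · (s·mol⁻¹) = A⁻¹·mol⁻¹.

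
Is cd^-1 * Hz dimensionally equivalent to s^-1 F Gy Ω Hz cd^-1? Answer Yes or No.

No

Left side:
  Hz = s⁻¹.
  Combining: cd⁻¹·Hz = cd⁻¹ · s⁻¹ = s⁻¹·cd⁻¹.
Right side:
  F = kg⁻¹·m⁻²·s⁴·A².
  Gy = m²·s⁻².
  Ω = kg·m²·s⁻³·A⁻².
  Hz = s⁻¹.
  Combining: s⁻¹·F·Gy·Ω·Hz·cd⁻¹ = s⁻¹ · (kg⁻¹·m⁻²·s⁴·A²) · (m²·s⁻²) · (kg·m²·s⁻³·A⁻²) · s⁻¹ · cd⁻¹ = m²·s⁻³·cd⁻¹.
Left is s⁻¹·cd⁻¹; right is m²·s⁻³·cd⁻¹ — different.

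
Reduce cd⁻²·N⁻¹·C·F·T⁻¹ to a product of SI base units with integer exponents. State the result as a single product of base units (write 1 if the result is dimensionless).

kg⁻³·m⁻³·s⁹·A⁴·cd⁻²

N = kg·m/s² = kg·m·s⁻² (force = mass × acceleration).
So N⁻¹ = kg⁻¹·m⁻¹·s².
C = A·s = s·A (charge = current × time).
F = C/V (capacitance = charge per voltage),
    = A·s/(kg·m²·s⁻³·A⁻¹) (substituting C and V),
    = kg⁻¹·m⁻²·s⁴·A².
T = Wb/m² (flux density = flux per area),
    = kg·s⁻²·A⁻¹.
So T⁻¹ = kg⁻¹·s²·A.
Combining: cd⁻²·N⁻¹·C·F·T⁻¹ = cd⁻² · (kg⁻¹·m⁻¹·s²) · (s·A) · (kg⁻¹·m⁻²·s⁴·A²) · (kg⁻¹·s²·A) = kg⁻³·m⁻³·s⁹·A⁴·cd⁻².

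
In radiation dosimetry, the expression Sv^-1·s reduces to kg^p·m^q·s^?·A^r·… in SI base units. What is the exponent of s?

3

Sv = m²·s⁻².
So Sv⁻¹ = m⁻²·s².
Combining: Sv⁻¹·s = (m⁻²·s²) · s = m⁻²·s³.
The exponent of s is 3.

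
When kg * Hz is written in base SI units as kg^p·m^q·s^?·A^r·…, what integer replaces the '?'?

Hz = s⁻¹.
Combining: kg·Hz = kg · s⁻¹ = kg·s⁻¹.
The exponent of s is -1.

-1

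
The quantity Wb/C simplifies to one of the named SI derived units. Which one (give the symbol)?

C = A·s = s·A (charge = current × time).
So C⁻¹ = s⁻¹·A⁻¹.
Wb = V·s (flux: a volt is a weber per second),
    = kg·m²·s⁻²·A⁻¹.
Combining: C⁻¹·Wb = (s⁻¹·A⁻¹) · (kg·m²·s⁻²·A⁻¹) = kg·m²·s⁻³·A⁻².
kg·m²·s⁻³·A⁻² is the base-SI form of the ohm.

Ω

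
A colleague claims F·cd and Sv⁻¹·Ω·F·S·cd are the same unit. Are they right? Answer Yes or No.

No

Left side:
  F = C/V (capacitance = charge per voltage),
      = A·s/(kg·m²·s⁻³·A⁻¹) (substituting C and V),
      = kg⁻¹·m⁻²·s⁴·A².
  Combining: F·cd = (kg⁻¹·m⁻²·s⁴·A²) · cd = kg⁻¹·m⁻²·s⁴·A²·cd.
Right side:
  Sv = m²·s⁻².
  So Sv⁻¹ = m⁻²·s².
  Ω = kg·m²·s⁻³·A⁻².
  F = kg⁻¹·m⁻²·s⁴·A².
  S = kg⁻¹·m⁻²·s³·A².
  Combining: Sv⁻¹·Ω·F·S·cd = (m⁻²·s²) · (kg·m²·s⁻³·A⁻²) · (kg⁻¹·m⁻²·s⁴·A²) · (kg⁻¹·m⁻²·s³·A²) · cd = kg⁻¹·m⁻⁴·s⁶·A²·cd.
Left is kg⁻¹·m⁻²·s⁴·A²·cd; right is kg⁻¹·m⁻⁴·s⁶·A²·cd — different.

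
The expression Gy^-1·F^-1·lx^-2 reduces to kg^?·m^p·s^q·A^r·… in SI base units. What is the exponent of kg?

Gy = J/kg (absorbed dose = energy per mass),
    = m²·s⁻².
So Gy⁻¹ = m⁻²·s².
F = C/V (capacitance = charge per voltage),
    = A·s/(kg·m²·s⁻³·A⁻¹) (substituting C and V),
    = kg⁻¹·m⁻²·s⁴·A².
So F⁻¹ = kg·m²·s⁻⁴·A⁻².
lx = lm/m² (illuminance = luminous flux per area),
    = m⁻²·cd.
So lx⁻² = m⁴·cd⁻².
Combining: Gy⁻¹·F⁻¹·lx⁻² = (m⁻²·s²) · (kg·m²·s⁻⁴·A⁻²) · (m⁴·cd⁻²) = kg·m⁴·s⁻²·A⁻²·cd⁻².
The exponent of kg is 1.

1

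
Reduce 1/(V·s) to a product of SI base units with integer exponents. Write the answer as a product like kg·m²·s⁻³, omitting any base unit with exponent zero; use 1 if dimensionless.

V = kg·m²·s⁻³·A⁻¹.
So V⁻¹ = kg⁻¹·m⁻²·s³·A.
Combining: V⁻¹·s⁻¹ = (kg⁻¹·m⁻²·s³·A) · s⁻¹ = kg⁻¹·m⁻²·s²·A.

kg⁻¹·m⁻²·s²·A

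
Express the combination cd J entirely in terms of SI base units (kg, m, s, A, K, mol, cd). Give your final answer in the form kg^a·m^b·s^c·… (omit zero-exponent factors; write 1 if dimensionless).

kg·m²·s⁻²·cd

J = kg·m²·s⁻².
Combining: cd·J = cd · (kg·m²·s⁻²) = kg·m²·s⁻²·cd.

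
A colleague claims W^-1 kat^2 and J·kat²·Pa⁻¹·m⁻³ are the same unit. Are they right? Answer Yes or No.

Left side:
  W = J/s (power = energy per time),
      = kg·m²·s⁻³.
  So W⁻¹ = kg⁻¹·m⁻²·s³.
  kat = mol/s = s⁻¹·mol (catalytic activity).
  So kat² = s⁻²·mol².
  Combining: W⁻¹·kat² = (kg⁻¹·m⁻²·s³) · (s⁻²·mol²) = kg⁻¹·m⁻²·s·mol².
Right side:
  J = N·m (work = force × distance),
      = kg·m²·s⁻².
  kat = mol/s = s⁻¹·mol (catalytic activity).
  So kat² = s⁻²·mol².
  Pa = N/m² (pressure = force per area),
      = kg·m⁻¹·s⁻².
  So Pa⁻¹ = kg⁻¹·m·s².
  Combining: J·kat²·Pa⁻¹·m⁻³ = (kg·m²·s⁻²) · (s⁻²·mol²) · (kg⁻¹·m·s²) · m⁻³ = s⁻²·mol².
Left is kg⁻¹·m⁻²·s·mol²; right is s⁻²·mol² — different.

No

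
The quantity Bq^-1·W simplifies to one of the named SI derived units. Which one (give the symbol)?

J

Bq = 1/s = s⁻¹ (activity is decays per second).
So Bq⁻¹ = s.
W = J/s (power = energy per time),
    = kg·m²·s⁻³.
Combining: Bq⁻¹·W = s · (kg·m²·s⁻³) = kg·m²·s⁻².
kg·m²·s⁻² is the base-SI form of the joule.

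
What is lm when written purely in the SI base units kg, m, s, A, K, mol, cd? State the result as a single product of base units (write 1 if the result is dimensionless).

cd

lm = cd.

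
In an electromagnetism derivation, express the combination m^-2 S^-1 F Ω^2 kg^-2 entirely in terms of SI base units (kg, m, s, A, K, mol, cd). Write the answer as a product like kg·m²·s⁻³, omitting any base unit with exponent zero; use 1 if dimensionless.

S = 1/Ω (conductance is reciprocal resistance),
    = kg⁻¹·m⁻²·s³·A².
So S⁻¹ = kg·m²·s⁻³·A⁻².
F = C/V (capacitance = charge per voltage),
    = A·s/(kg·m²·s⁻³·A⁻¹) (substituting C and V),
    = kg⁻¹·m⁻²·s⁴·A².
Ω = V/A (resistance = voltage per current),
    = kg·m²·s⁻³·A⁻².
So Ω² = kg²·m⁴·s⁻⁶·A⁻⁴.
Combining: m⁻²·S⁻¹·F·Ω²·kg⁻² = m⁻² · (kg·m²·s⁻³·A⁻²) · (kg⁻¹·m⁻²·s⁴·A²) · (kg²·m⁴·s⁻⁶·A⁻⁴) · kg⁻² = m²·s⁻⁵·A⁻⁴.

m²·s⁻⁵·A⁻⁴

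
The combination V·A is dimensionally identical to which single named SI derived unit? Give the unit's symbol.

W

V = W/A (potential = power per current),
    = kg·m²·s⁻³·A⁻¹.
Combining: V·A = (kg·m²·s⁻³·A⁻¹) · A = kg·m²·s⁻³.
kg·m²·s⁻³ is the base-SI form of the watt.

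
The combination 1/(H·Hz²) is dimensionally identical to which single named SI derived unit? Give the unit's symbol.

H = kg·m²·s⁻²·A⁻².
So H⁻¹ = kg⁻¹·m⁻²·s²·A².
Hz = s⁻¹.
So Hz⁻² = s².
Combining: H⁻¹·Hz⁻² = (kg⁻¹·m⁻²·s²·A²) · s² = kg⁻¹·m⁻²·s⁴·A².
kg⁻¹·m⁻²·s⁴·A² is the base-SI form of the farad.

F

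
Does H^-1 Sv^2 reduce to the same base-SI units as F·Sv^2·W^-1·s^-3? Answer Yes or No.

No

Left side:
  H = kg·m²·s⁻²·A⁻².
  So H⁻¹ = kg⁻¹·m⁻²·s²·A².
  Sv = m²·s⁻².
  So Sv² = m⁴·s⁻⁴.
  Combining: H⁻¹·Sv² = (kg⁻¹·m⁻²·s²·A²) · (m⁴·s⁻⁴) = kg⁻¹·m²·s⁻²·A².
Right side:
  F = C/V (capacitance = charge per voltage),
      = A·s/(kg·m²·s⁻³·A⁻¹) (substituting C and V),
      = kg⁻¹·m⁻²·s⁴·A².
  Sv = J/kg (equivalent dose = energy per mass),
      = m²·s⁻².
  So Sv² = m⁴·s⁻⁴.
  W = J/s (power = energy per time),
      = kg·m²·s⁻³.
  So W⁻¹ = kg⁻¹·m⁻²·s³.
  Combining: F·Sv²·W⁻¹·s⁻³ = (kg⁻¹·m⁻²·s⁴·A²) · (m⁴·s⁻⁴) · (kg⁻¹·m⁻²·s³) · s⁻³ = kg⁻²·A².
Left is kg⁻¹·m²·s⁻²·A²; right is kg⁻²·A² — different.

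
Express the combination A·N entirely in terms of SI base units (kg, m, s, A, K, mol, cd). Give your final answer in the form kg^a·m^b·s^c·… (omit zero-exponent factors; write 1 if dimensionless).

N = kg·m/s² = kg·m·s⁻² (force = mass × acceleration).
Combining: A·N = A · (kg·m·s⁻²) = kg·m·s⁻²·A.

kg·m·s⁻²·A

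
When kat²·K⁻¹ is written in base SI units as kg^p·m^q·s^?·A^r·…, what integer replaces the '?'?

kat = mol/s = s⁻¹·mol (catalytic activity).
So kat² = s⁻²·mol².
Combining: kat²·K⁻¹ = (s⁻²·mol²) · K⁻¹ = s⁻²·K⁻¹·mol².
The exponent of s is -2.

-2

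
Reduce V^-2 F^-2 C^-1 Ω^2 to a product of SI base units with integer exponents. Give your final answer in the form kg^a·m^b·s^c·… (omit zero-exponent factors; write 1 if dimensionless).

V = W/A (potential = power per current),
    = kg·m²·s⁻³·A⁻¹.
So V⁻² = kg⁻²·m⁻⁴·s⁶·A².
F = C/V (capacitance = charge per voltage),
    = A·s/(kg·m²·s⁻³·A⁻¹) (substituting C and V),
    = kg⁻¹·m⁻²·s⁴·A².
So F⁻² = kg²·m⁴·s⁻⁸·A⁻⁴.
C = A·s = s·A (charge = current × time).
So C⁻¹ = s⁻¹·A⁻¹.
Ω = V/A (resistance = voltage per current),
    = kg·m²·s⁻³·A⁻².
So Ω² = kg²·m⁴·s⁻⁶·A⁻⁴.
Combining: V⁻²·F⁻²·C⁻¹·Ω² = (kg⁻²·m⁻⁴·s⁶·A²) · (kg²·m⁴·s⁻⁸·A⁻⁴) · (s⁻¹·A⁻¹) · (kg²·m⁴·s⁻⁶·A⁻⁴) = kg²·m⁴·s⁻⁹·A⁻⁷.

kg²·m⁴·s⁻⁹·A⁻⁷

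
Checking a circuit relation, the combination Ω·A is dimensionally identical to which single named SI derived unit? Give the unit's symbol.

V

Ω = V/A (resistance = voltage per current),
    = kg·m²·s⁻³·A⁻².
Combining: Ω·A = (kg·m²·s⁻³·A⁻²) · A = kg·m²·s⁻³·A⁻¹.
kg·m²·s⁻³·A⁻¹ is the base-SI form of the volt.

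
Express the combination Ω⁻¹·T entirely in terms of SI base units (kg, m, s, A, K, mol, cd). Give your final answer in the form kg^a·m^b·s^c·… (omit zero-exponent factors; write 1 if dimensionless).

m⁻²·s·A

Ω = kg·m²·s⁻³·A⁻².
So Ω⁻¹ = kg⁻¹·m⁻²·s³·A².
T = kg·s⁻²·A⁻¹.
Combining: Ω⁻¹·T = (kg⁻¹·m⁻²·s³·A²) · (kg·s⁻²·A⁻¹) = m⁻²·s·A.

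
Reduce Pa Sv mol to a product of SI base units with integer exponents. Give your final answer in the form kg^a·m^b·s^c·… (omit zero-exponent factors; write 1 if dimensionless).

Pa = kg·m⁻¹·s⁻².
Sv = m²·s⁻².
Combining: Pa·Sv·mol = (kg·m⁻¹·s⁻²) · (m²·s⁻²) · mol = kg·m·s⁻⁴·mol.

kg·m·s⁻⁴·mol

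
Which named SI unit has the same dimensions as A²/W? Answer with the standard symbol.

W = J/s (power = energy per time),
    = kg·m²·s⁻³.
So W⁻¹ = kg⁻¹·m⁻²·s³.
Combining: W⁻¹·A² = (kg⁻¹·m⁻²·s³) · A² = kg⁻¹·m⁻²·s³·A².
kg⁻¹·m⁻²·s³·A² is the base-SI form of the siemens.

S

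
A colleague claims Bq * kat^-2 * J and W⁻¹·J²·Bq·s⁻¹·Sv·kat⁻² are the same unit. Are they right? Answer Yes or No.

No

Left side:
  Bq = s⁻¹.
  kat = s⁻¹·mol.
  So kat⁻² = s²·mol⁻².
  J = kg·m²·s⁻².
  Combining: Bq·kat⁻²·J = s⁻¹ · (s²·mol⁻²) · (kg·m²·s⁻²) = kg·m²·s⁻¹·mol⁻².
Right side:
  W = J/s (power = energy per time),
      = kg·m²·s⁻³.
  So W⁻¹ = kg⁻¹·m⁻²·s³.
  J = N·m (work = force × distance),
      = kg·m²·s⁻².
  So J² = kg²·m⁴·s⁻⁴.
  Bq = 1/s = s⁻¹ (activity is decays per second).
  Sv = J/kg (equivalent dose = energy per mass),
      = m²·s⁻².
  kat = mol/s = s⁻¹·mol (catalytic activity).
  So kat⁻² = s²·mol⁻².
  Combining: W⁻¹·J²·Bq·s⁻¹·Sv·kat⁻² = (kg⁻¹·m⁻²·s³) · (kg²·m⁴·s⁻⁴) · s⁻¹ · s⁻¹ · (m²·s⁻²) · (s²·mol⁻²) = kg·m⁴·s⁻³·mol⁻².
Left is kg·m²·s⁻¹·mol⁻²; right is kg·m⁴·s⁻³·mol⁻² — different.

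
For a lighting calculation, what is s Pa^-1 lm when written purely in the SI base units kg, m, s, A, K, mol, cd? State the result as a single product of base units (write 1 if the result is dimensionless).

Pa = N/m² (pressure = force per area),
    = kg·m⁻¹·s⁻².
So Pa⁻¹ = kg⁻¹·m·s².
lm = cd·sr = cd (luminous flux; sr is dimensionless).
Combining: s·Pa⁻¹·lm = s · (kg⁻¹·m·s²) · cd = kg⁻¹·m·s³·cd.

kg⁻¹·m·s³·cd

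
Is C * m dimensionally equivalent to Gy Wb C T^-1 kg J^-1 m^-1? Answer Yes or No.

Yes

Left side:
  C = A·s = s·A (charge = current × time).
  Combining: C·m = (s·A) · m = m·s·A.
Right side:
  Gy = m²·s⁻².
  Wb = kg·m²·s⁻²·A⁻¹.
  C = s·A.
  T = kg·s⁻²·A⁻¹.
  So T⁻¹ = kg⁻¹·s²·A.
  J = kg·m²·s⁻².
  So J⁻¹ = kg⁻¹·m⁻²·s².
  Combining: Gy·Wb·C·T⁻¹·kg·J⁻¹·m⁻¹ = (m²·s⁻²) · (kg·m²·s⁻²·A⁻¹) · (s·A) · (kg⁻¹·s²·A) · kg · (kg⁻¹·m⁻²·s²) · m⁻¹ = m·s·A.
Both reduce to m·s·A.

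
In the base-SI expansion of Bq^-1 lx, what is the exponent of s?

Bq = s⁻¹.
So Bq⁻¹ = s.
lx = m⁻²·cd.
Combining: Bq⁻¹·lx = s · (m⁻²·cd) = m⁻²·s·cd.
The exponent of s is 1.

1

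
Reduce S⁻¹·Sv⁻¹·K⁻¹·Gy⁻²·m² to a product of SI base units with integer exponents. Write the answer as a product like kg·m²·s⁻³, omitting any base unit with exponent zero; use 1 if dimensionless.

S = kg⁻¹·m⁻²·s³·A².
So S⁻¹ = kg·m²·s⁻³·A⁻².
Sv = m²·s⁻².
So Sv⁻¹ = m⁻²·s².
Gy = m²·s⁻².
So Gy⁻² = m⁻⁴·s⁴.
Combining: S⁻¹·Sv⁻¹·K⁻¹·Gy⁻²·m² = (kg·m²·s⁻³·A⁻²) · (m⁻²·s²) · K⁻¹ · (m⁻⁴·s⁴) · m² = kg·m⁻²·s³·A⁻²·K⁻¹.

kg·m⁻²·s³·A⁻²·K⁻¹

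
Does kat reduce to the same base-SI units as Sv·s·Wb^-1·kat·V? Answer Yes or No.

No

Left side:
  kat = s⁻¹·mol.
Right side:
  Sv = J/kg (equivalent dose = energy per mass),
      = m²·s⁻².
  Wb = V·s (flux: a volt is a weber per second),
      = kg·m²·s⁻²·A⁻¹.
  So Wb⁻¹ = kg⁻¹·m⁻²·s²·A.
  kat = mol/s = s⁻¹·mol (catalytic activity).
  V = W/A (potential = power per current),
      = kg·m²·s⁻³·A⁻¹.
  Combining: Sv·s·Wb⁻¹·kat·V = (m²·s⁻²) · s · (kg⁻¹·m⁻²·s²·A) · (s⁻¹·mol) · (kg·m²·s⁻³·A⁻¹) = m²·s⁻³·mol.
Left is s⁻¹·mol; right is m²·s⁻³·mol — different.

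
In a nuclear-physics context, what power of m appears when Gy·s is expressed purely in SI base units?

2

Gy = m²·s⁻².
Combining: Gy·s = (m²·s⁻²) · s = m²·s⁻¹.
The exponent of m is 2.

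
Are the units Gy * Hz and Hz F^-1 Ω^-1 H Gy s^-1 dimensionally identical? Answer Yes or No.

Left side:
  Gy = m²·s⁻².
  Hz = s⁻¹.
  Combining: Gy·Hz = (m²·s⁻²) · s⁻¹ = m²·s⁻³.
Right side:
  Hz = 1/s = s⁻¹ (frequency is cycles per second).
  F = C/V (capacitance = charge per voltage),
      = A·s/(kg·m²·s⁻³·A⁻¹) (substituting C and V),
      = kg⁻¹·m⁻²·s⁴·A².
  So F⁻¹ = kg·m²·s⁻⁴·A⁻².
  Ω = V/A (resistance = voltage per current),
      = kg·m²·s⁻³·A⁻².
  So Ω⁻¹ = kg⁻¹·m⁻²·s³·A².
  H = Wb/A (inductance = flux per current),
      = kg·m²·s⁻²·A⁻².
  Gy = J/kg (absorbed dose = energy per mass),
      = m²·s⁻².
  Combining: Hz·F⁻¹·Ω⁻¹·H·Gy·s⁻¹ = s⁻¹ · (kg·m²·s⁻⁴·A⁻²) · (kg⁻¹·m⁻²·s³·A²) · (kg·m²·s⁻²·A⁻²) · (m²·s⁻²) · s⁻¹ = kg·m⁴·s⁻⁷·A⁻².
Left is m²·s⁻³; right is kg·m⁴·s⁻⁷·A⁻² — different.

No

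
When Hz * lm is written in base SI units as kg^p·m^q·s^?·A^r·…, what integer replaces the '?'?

-1

Hz = s⁻¹.
lm = cd.
Combining: Hz·lm = s⁻¹ · cd = s⁻¹·cd.
The exponent of s is -1.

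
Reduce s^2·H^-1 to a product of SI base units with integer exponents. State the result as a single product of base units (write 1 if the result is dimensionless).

kg⁻¹·m⁻²·s⁴·A²

H = Wb/A (inductance = flux per current),
    = kg·m²·s⁻²·A⁻².
So H⁻¹ = kg⁻¹·m⁻²·s²·A².
Combining: s²·H⁻¹ = s² · (kg⁻¹·m⁻²·s²·A²) = kg⁻¹·m⁻²·s⁴·A².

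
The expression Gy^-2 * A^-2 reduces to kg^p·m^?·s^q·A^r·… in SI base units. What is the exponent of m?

Gy = J/kg (absorbed dose = energy per mass),
    = m²·s⁻².
So Gy⁻² = m⁻⁴·s⁴.
Combining: Gy⁻²·A⁻² = (m⁻⁴·s⁴) · A⁻² = m⁻⁴·s⁴·A⁻².
The exponent of m is -4.

-4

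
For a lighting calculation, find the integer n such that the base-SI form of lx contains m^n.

lx = lm/m² (illuminance = luminous flux per area),
    = m⁻²·cd.
The exponent of m is -2.

-2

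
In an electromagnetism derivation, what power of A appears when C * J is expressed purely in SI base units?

C = s·A.
J = kg·m²·s⁻².
Combining: C·J = (s·A) · (kg·m²·s⁻²) = kg·m²·s⁻¹·A.
The exponent of A is 1.

1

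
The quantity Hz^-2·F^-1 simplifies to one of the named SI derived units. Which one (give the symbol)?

Hz = s⁻¹.
So Hz⁻² = s².
F = kg⁻¹·m⁻²·s⁴·A².
So F⁻¹ = kg·m²·s⁻⁴·A⁻².
Combining: Hz⁻²·F⁻¹ = s² · (kg·m²·s⁻⁴·A⁻²) = kg·m²·s⁻²·A⁻².
kg·m²·s⁻²·A⁻² is the base-SI form of the henry.

H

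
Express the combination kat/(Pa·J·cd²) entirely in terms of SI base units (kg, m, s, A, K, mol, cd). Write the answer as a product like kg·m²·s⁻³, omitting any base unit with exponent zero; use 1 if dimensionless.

Pa = kg·m⁻¹·s⁻².
So Pa⁻¹ = kg⁻¹·m·s².
J = kg·m²·s⁻².
So J⁻¹ = kg⁻¹·m⁻²·s².
kat = s⁻¹·mol.
Combining: Pa⁻¹·J⁻¹·cd⁻²·kat = (kg⁻¹·m·s²) · (kg⁻¹·m⁻²·s²) · cd⁻² · (s⁻¹·mol) = kg⁻²·m⁻¹·s³·mol·cd⁻².

kg⁻²·m⁻¹·s³·mol·cd⁻²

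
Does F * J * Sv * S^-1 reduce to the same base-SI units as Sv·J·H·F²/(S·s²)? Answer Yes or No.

Yes

Left side:
  F = kg⁻¹·m⁻²·s⁴·A².
  J = kg·m²·s⁻².
  Sv = m²·s⁻².
  S = kg⁻¹·m⁻²·s³·A².
  So S⁻¹ = kg·m²·s⁻³·A⁻².
  Combining: F·J·Sv·S⁻¹ = (kg⁻¹·m⁻²·s⁴·A²) · (kg·m²·s⁻²) · (m²·s⁻²) · (kg·m²·s⁻³·A⁻²) = kg·m⁴·s⁻³.
Right side:
  Sv = m²·s⁻².
  J = kg·m²·s⁻².
  H = kg·m²·s⁻²·A⁻².
  S = kg⁻¹·m⁻²·s³·A².
  So S⁻¹ = kg·m²·s⁻³·A⁻².
  F = kg⁻¹·m⁻²·s⁴·A².
  So F² = kg⁻²·m⁻⁴·s⁸·A⁴.
  Combining: Sv·J·H·S⁻¹·F²·s⁻² = (m²·s⁻²) · (kg·m²·s⁻²) · (kg·m²·s⁻²·A⁻²) · (kg·m²·s⁻³·A⁻²) · (kg⁻²·m⁻⁴·s⁸·A⁴) · s⁻² = kg·m⁴·s⁻³.
Both reduce to kg·m⁴·s⁻³.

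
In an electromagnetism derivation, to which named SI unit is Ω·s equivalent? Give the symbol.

H

Ω = V/A (resistance = voltage per current),
    = kg·m²·s⁻³·A⁻².
Combining: Ω·s = (kg·m²·s⁻³·A⁻²) · s = kg·m²·s⁻²·A⁻².
kg·m²·s⁻²·A⁻² is the base-SI form of the henry.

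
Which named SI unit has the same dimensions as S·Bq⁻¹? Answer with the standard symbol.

S = kg⁻¹·m⁻²·s³·A².
Bq = s⁻¹.
So Bq⁻¹ = s.
Combining: S·Bq⁻¹ = (kg⁻¹·m⁻²·s³·A²) · s = kg⁻¹·m⁻²·s⁴·A².
kg⁻¹·m⁻²·s⁴·A² is the base-SI form of the farad.

F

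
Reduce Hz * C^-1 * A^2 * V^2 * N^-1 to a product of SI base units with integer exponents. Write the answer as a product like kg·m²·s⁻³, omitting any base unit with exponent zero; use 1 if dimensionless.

Hz = 1/s = s⁻¹ (frequency is cycles per second).
C = A·s = s·A (charge = current × time).
So C⁻¹ = s⁻¹·A⁻¹.
V = W/A (potential = power per current),
    = kg·m²·s⁻³·A⁻¹.
So V² = kg²·m⁴·s⁻⁶·A⁻².
N = kg·m/s² = kg·m·s⁻² (force = mass × acceleration).
So N⁻¹ = kg⁻¹·m⁻¹·s².
Combining: Hz·C⁻¹·A²·V²·N⁻¹ = s⁻¹ · (s⁻¹·A⁻¹) · A² · (kg²·m⁴·s⁻⁶·A⁻²) · (kg⁻¹·m⁻¹·s²) = kg·m³·s⁻⁶·A⁻¹.

kg·m³·s⁻⁶·A⁻¹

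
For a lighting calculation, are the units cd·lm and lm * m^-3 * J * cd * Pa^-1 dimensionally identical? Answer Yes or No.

Yes

Left side:
  lm = cd.
  Combining: cd·lm = cd · cd = cd².
Right side:
  lm = cd·sr = cd (luminous flux; sr is dimensionless).
  J = N·m (work = force × distance),
      = kg·m²·s⁻².
  Pa = N/m² (pressure = force per area),
      = kg·m⁻¹·s⁻².
  So Pa⁻¹ = kg⁻¹·m·s².
  Combining: lm·m⁻³·J·cd·Pa⁻¹ = cd · m⁻³ · (kg·m²·s⁻²) · cd · (kg⁻¹·m·s²) = cd².
Both reduce to cd².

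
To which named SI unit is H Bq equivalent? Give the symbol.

Ω

H = Wb/A (inductance = flux per current),
    = kg·m²·s⁻²·A⁻².
Bq = 1/s = s⁻¹ (activity is decays per second).
Combining: H·Bq = (kg·m²·s⁻²·A⁻²) · s⁻¹ = kg·m²·s⁻³·A⁻².
kg·m²·s⁻³·A⁻² is the base-SI form of the ohm.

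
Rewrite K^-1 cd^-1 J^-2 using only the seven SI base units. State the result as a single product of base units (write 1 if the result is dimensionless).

J = kg·m²·s⁻².
So J⁻² = kg⁻²·m⁻⁴·s⁴.
Combining: K⁻¹·cd⁻¹·J⁻² = K⁻¹ · cd⁻¹ · (kg⁻²·m⁻⁴·s⁴) = kg⁻²·m⁻⁴·s⁴·K⁻¹·cd⁻¹.

kg⁻²·m⁻⁴·s⁴·K⁻¹·cd⁻¹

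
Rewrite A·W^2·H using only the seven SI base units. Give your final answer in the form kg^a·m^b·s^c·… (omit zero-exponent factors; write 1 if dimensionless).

W = J/s (power = energy per time),
    = kg·m²·s⁻³.
So W² = kg²·m⁴·s⁻⁶.
H = Wb/A (inductance = flux per current),
    = kg·m²·s⁻²·A⁻².
Combining: A·W²·H = A · (kg²·m⁴·s⁻⁶) · (kg·m²·s⁻²·A⁻²) = kg³·m⁶·s⁻⁸·A⁻¹.

kg³·m⁶·s⁻⁸·A⁻¹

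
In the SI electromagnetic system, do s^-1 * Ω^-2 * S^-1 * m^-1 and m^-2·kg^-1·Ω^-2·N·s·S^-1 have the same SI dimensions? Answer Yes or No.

Yes

Left side:
  Ω = V/A (resistance = voltage per current),
      = kg·m²·s⁻³·A⁻².
  So Ω⁻² = kg⁻²·m⁻⁴·s⁶·A⁴.
  S = 1/Ω (conductance is reciprocal resistance),
      = kg⁻¹·m⁻²·s³·A².
  So S⁻¹ = kg·m²·s⁻³·A⁻².
  Combining: s⁻¹·Ω⁻²·S⁻¹·m⁻¹ = s⁻¹ · (kg⁻²·m⁻⁴·s⁶·A⁴) · (kg·m²·s⁻³·A⁻²) · m⁻¹ = kg⁻¹·m⁻³·s²·A².
Right side:
  Ω = V/A (resistance = voltage per current),
      = kg·m²·s⁻³·A⁻².
  So Ω⁻² = kg⁻²·m⁻⁴·s⁶·A⁴.
  N = kg·m/s² = kg·m·s⁻² (force = mass × acceleration).
  S = 1/Ω (conductance is reciprocal resistance),
      = kg⁻¹·m⁻²·s³·A².
  So S⁻¹ = kg·m²·s⁻³·A⁻².
  Combining: m⁻²·kg⁻¹·Ω⁻²·N·s·S⁻¹ = m⁻² · kg⁻¹ · (kg⁻²·m⁻⁴·s⁶·A⁴) · (kg·m·s⁻²) · s · (kg·m²·s⁻³·A⁻²) = kg⁻¹·m⁻³·s²·A².
Both reduce to kg⁻¹·m⁻³·s²·A².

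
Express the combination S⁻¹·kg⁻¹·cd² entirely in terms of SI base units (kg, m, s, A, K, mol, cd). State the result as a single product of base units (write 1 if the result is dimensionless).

m²·s⁻³·A⁻²·cd²

S = kg⁻¹·m⁻²·s³·A².
So S⁻¹ = kg·m²·s⁻³·A⁻².
Combining: S⁻¹·kg⁻¹·cd² = (kg·m²·s⁻³·A⁻²) · kg⁻¹ · cd² = m²·s⁻³·A⁻²·cd².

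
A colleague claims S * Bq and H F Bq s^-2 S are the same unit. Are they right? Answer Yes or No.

Yes

Left side:
  S = 1/Ω (conductance is reciprocal resistance),
      = kg⁻¹·m⁻²·s³·A².
  Bq = 1/s = s⁻¹ (activity is decays per second).
  Combining: S·Bq = (kg⁻¹·m⁻²·s³·A²) · s⁻¹ = kg⁻¹·m⁻²·s²·A².
Right side:
  H = Wb/A (inductance = flux per current),
      = kg·m²·s⁻²·A⁻².
  F = C/V (capacitance = charge per voltage),
      = A·s/(kg·m²·s⁻³·A⁻¹) (substituting C and V),
      = kg⁻¹·m⁻²·s⁴·A².
  Bq = 1/s = s⁻¹ (activity is decays per second).
  S = 1/Ω (conductance is reciprocal resistance),
      = kg⁻¹·m⁻²·s³·A².
  Combining: H·F·Bq·s⁻²·S = (kg·m²·s⁻²·A⁻²) · (kg⁻¹·m⁻²·s⁴·A²) · s⁻¹ · s⁻² · (kg⁻¹·m⁻²·s³·A²) = kg⁻¹·m⁻²·s²·A².
Both reduce to kg⁻¹·m⁻²·s²·A².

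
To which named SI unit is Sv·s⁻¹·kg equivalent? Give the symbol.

W

Sv = J/kg (equivalent dose = energy per mass),
    = m²·s⁻².
Combining: Sv·s⁻¹·kg = (m²·s⁻²) · s⁻¹ · kg = kg·m²·s⁻³.
kg·m²·s⁻³ is the base-SI form of the watt.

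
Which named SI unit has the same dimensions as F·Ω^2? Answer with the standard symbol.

F = C/V (capacitance = charge per voltage),
    = A·s/(kg·m²·s⁻³·A⁻¹) (substituting C and V),
    = kg⁻¹·m⁻²·s⁴·A².
Ω = V/A (resistance = voltage per current),
    = kg·m²·s⁻³·A⁻².
So Ω² = kg²·m⁴·s⁻⁶·A⁻⁴.
Combining: F·Ω² = (kg⁻¹·m⁻²·s⁴·A²) · (kg²·m⁴·s⁻⁶·A⁻⁴) = kg·m²·s⁻²·A⁻².
kg·m²·s⁻²·A⁻² is the base-SI form of the henry.

H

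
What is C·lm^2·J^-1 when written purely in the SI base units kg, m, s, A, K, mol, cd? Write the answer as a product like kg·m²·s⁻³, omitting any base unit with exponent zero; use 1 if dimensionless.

kg⁻¹·m⁻²·s³·A·cd²

C = A·s = s·A (charge = current × time).
lm = cd·sr = cd (luminous flux; sr is dimensionless).
So lm² = cd².
J = N·m (work = force × distance),
    = kg·m²·s⁻².
So J⁻¹ = kg⁻¹·m⁻²·s².
Combining: C·lm²·J⁻¹ = (s·A) · cd² · (kg⁻¹·m⁻²·s²) = kg⁻¹·m⁻²·s³·A·cd².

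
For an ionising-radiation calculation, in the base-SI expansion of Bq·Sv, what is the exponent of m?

Bq = 1/s = s⁻¹ (activity is decays per second).
Sv = J/kg (equivalent dose = energy per mass),
    = m²·s⁻².
Combining: Bq·Sv = s⁻¹ · (m²·s⁻²) = m²·s⁻³.
The exponent of m is 2.

2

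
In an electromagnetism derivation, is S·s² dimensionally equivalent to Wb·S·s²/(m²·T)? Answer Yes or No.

Left side:
  S = kg⁻¹·m⁻²·s³·A².
  Combining: S·s² = (kg⁻¹·m⁻²·s³·A²) · s² = kg⁻¹·m⁻²·s⁵·A².
Right side:
  Wb = kg·m²·s⁻²·A⁻¹.
  S = kg⁻¹·m⁻²·s³·A².
  T = kg·s⁻²·A⁻¹.
  So T⁻¹ = kg⁻¹·s²·A.
  Combining: Wb·S·s²·m⁻²·T⁻¹ = (kg·m²·s⁻²·A⁻¹) · (kg⁻¹·m⁻²·s³·A²) · s² · m⁻² · (kg⁻¹·s²·A) = kg⁻¹·m⁻²·s⁵·A².
Both reduce to kg⁻¹·m⁻²·s⁵·A².

Yes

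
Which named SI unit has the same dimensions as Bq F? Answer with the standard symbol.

Bq = s⁻¹.
F = kg⁻¹·m⁻²·s⁴·A².
Combining: Bq·F = s⁻¹ · (kg⁻¹·m⁻²·s⁴·A²) = kg⁻¹·m⁻²·s³·A².
kg⁻¹·m⁻²·s³·A² is the base-SI form of the siemens.

S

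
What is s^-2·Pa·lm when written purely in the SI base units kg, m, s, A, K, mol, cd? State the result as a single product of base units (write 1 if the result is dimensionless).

Pa = N/m² (pressure = force per area),
    = kg·m⁻¹·s⁻².
lm = cd·sr = cd (luminous flux; sr is dimensionless).
Combining: s⁻²·Pa·lm = s⁻² · (kg·m⁻¹·s⁻²) · cd = kg·m⁻¹·s⁻⁴·cd.

kg·m⁻¹·s⁻⁴·cd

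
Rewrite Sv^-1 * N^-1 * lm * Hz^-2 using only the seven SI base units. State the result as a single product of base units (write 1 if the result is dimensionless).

Sv = J/kg (equivalent dose = energy per mass),
    = m²·s⁻².
So Sv⁻¹ = m⁻²·s².
N = kg·m/s² = kg·m·s⁻² (force = mass × acceleration).
So N⁻¹ = kg⁻¹·m⁻¹·s².
lm = cd·sr = cd (luminous flux; sr is dimensionless).
Hz = 1/s = s⁻¹ (frequency is cycles per second).
So Hz⁻² = s².
Combining: Sv⁻¹·N⁻¹·lm·Hz⁻² = (m⁻²·s²) · (kg⁻¹·m⁻¹·s²) · cd · s² = kg⁻¹·m⁻³·s⁶·cd.

kg⁻¹·m⁻³·s⁶·cd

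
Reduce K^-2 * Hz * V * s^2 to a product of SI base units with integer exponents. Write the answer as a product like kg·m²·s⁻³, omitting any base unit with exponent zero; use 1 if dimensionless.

kg·m²·s⁻²·A⁻¹·K⁻²

Hz = s⁻¹.
V = kg·m²·s⁻³·A⁻¹.
Combining: K⁻²·Hz·V·s² = K⁻² · s⁻¹ · (kg·m²·s⁻³·A⁻¹) · s² = kg·m²·s⁻²·A⁻¹·K⁻².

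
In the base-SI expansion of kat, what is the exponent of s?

kat = mol/s = s⁻¹·mol (catalytic activity).
The exponent of s is -1.

-1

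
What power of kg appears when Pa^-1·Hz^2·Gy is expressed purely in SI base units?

-1

Pa = kg·m⁻¹·s⁻².
So Pa⁻¹ = kg⁻¹·m·s².
Hz = s⁻¹.
So Hz² = s⁻².
Gy = m²·s⁻².
Combining: Pa⁻¹·Hz²·Gy = (kg⁻¹·m·s²) · s⁻² · (m²·s⁻²) = kg⁻¹·m³·s⁻².
The exponent of kg is -1.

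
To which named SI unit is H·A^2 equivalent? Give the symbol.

H = kg·m²·s⁻²·A⁻².
Combining: H·A² = (kg·m²·s⁻²·A⁻²) · A² = kg·m²·s⁻².
kg·m²·s⁻² is the base-SI form of the joule.

J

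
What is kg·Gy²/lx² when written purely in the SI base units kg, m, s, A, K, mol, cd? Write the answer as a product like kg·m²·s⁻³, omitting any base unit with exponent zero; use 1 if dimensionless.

kg·m⁸·s⁻⁴·cd⁻²

lx = m⁻²·cd.
So lx⁻² = m⁴·cd⁻².
Gy = m²·s⁻².
So Gy² = m⁴·s⁻⁴.
Combining: lx⁻²·kg·Gy² = (m⁴·cd⁻²) · kg · (m⁴·s⁻⁴) = kg·m⁸·s⁻⁴·cd⁻².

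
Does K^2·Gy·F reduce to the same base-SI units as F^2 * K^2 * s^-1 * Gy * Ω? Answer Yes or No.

Left side:
  Gy = m²·s⁻².
  F = kg⁻¹·m⁻²·s⁴·A².
  Combining: K²·Gy·F = K² · (m²·s⁻²) · (kg⁻¹·m⁻²·s⁴·A²) = kg⁻¹·s²·A²·K².
Right side:
  F = kg⁻¹·m⁻²·s⁴·A².
  So F² = kg⁻²·m⁻⁴·s⁸·A⁴.
  Gy = m²·s⁻².
  Ω = kg·m²·s⁻³·A⁻².
  Combining: F²·K²·s⁻¹·Gy·Ω = (kg⁻²·m⁻⁴·s⁸·A⁴) · K² · s⁻¹ · (m²·s⁻²) · (kg·m²·s⁻³·A⁻²) = kg⁻¹·s²·A²·K².
Both reduce to kg⁻¹·s²·A²·K².

Yes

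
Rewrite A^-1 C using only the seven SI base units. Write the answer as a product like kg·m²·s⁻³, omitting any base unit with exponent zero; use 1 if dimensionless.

s

C = A·s = s·A (charge = current × time).
Combining: A⁻¹·C = A⁻¹ · (s·A) = s.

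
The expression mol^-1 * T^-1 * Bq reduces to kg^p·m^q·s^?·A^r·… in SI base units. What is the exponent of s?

T = Wb/m² (flux density = flux per area),
    = kg·s⁻²·A⁻¹.
So T⁻¹ = kg⁻¹·s²·A.
Bq = 1/s = s⁻¹ (activity is decays per second).
Combining: mol⁻¹·T⁻¹·Bq = mol⁻¹ · (kg⁻¹·s²·A) · s⁻¹ = kg⁻¹·s·A·mol⁻¹.
The exponent of s is 1.

1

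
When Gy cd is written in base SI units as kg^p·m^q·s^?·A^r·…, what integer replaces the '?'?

Gy = m²·s⁻².
Combining: Gy·cd = (m²·s⁻²) · cd = m²·s⁻²·cd.
The exponent of s is -2.

-2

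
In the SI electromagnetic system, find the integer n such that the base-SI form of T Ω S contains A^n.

-1

T = Wb/m² (flux density = flux per area),
    = kg·s⁻²·A⁻¹.
Ω = V/A (resistance = voltage per current),
    = kg·m²·s⁻³·A⁻².
S = 1/Ω (conductance is reciprocal resistance),
    = kg⁻¹·m⁻²·s³·A².
Combining: T·Ω·S = (kg·s⁻²·A⁻¹) · (kg·m²·s⁻³·A⁻²) · (kg⁻¹·m⁻²·s³·A²) = kg·s⁻²·A⁻¹.
The exponent of A is -1.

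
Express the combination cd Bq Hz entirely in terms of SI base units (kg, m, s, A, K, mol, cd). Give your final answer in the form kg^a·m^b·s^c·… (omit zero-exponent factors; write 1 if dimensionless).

s⁻²·cd

Bq = 1/s = s⁻¹ (activity is decays per second).
Hz = 1/s = s⁻¹ (frequency is cycles per second).
Combining: cd·Bq·Hz = cd · s⁻¹ · s⁻¹ = s⁻²·cd.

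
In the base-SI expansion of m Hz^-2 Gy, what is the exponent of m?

Hz = s⁻¹.
So Hz⁻² = s².
Gy = m²·s⁻².
Combining: m·Hz⁻²·Gy = m · s² · (m²·s⁻²) = m³.
The exponent of m is 3.

3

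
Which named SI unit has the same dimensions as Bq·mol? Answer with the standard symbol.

kat

Bq = 1/s = s⁻¹ (activity is decays per second).
Combining: Bq·mol = s⁻¹ · mol = s⁻¹·mol.
s⁻¹·mol is the base-SI form of the katal.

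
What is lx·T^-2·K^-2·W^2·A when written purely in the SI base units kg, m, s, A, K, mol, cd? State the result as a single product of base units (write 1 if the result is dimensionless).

lx = m⁻²·cd.
T = kg·s⁻²·A⁻¹.
So T⁻² = kg⁻²·s⁴·A².
W = kg·m²·s⁻³.
So W² = kg²·m⁴·s⁻⁶.
Combining: lx·T⁻²·K⁻²·W²·A = (m⁻²·cd) · (kg⁻²·s⁴·A²) · K⁻² · (kg²·m⁴·s⁻⁶) · A = m²·s⁻²·A³·K⁻²·cd.

m²·s⁻²·A³·K⁻²·cd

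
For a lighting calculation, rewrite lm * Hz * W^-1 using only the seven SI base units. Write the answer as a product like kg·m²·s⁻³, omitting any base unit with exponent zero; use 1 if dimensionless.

lm = cd·sr = cd (luminous flux; sr is dimensionless).
Hz = 1/s = s⁻¹ (frequency is cycles per second).
W = J/s (power = energy per time),
    = kg·m²·s⁻³.
So W⁻¹ = kg⁻¹·m⁻²·s³.
Combining: lm·Hz·W⁻¹ = cd · s⁻¹ · (kg⁻¹·m⁻²·s³) = kg⁻¹·m⁻²·s²·cd.

kg⁻¹·m⁻²·s²·cd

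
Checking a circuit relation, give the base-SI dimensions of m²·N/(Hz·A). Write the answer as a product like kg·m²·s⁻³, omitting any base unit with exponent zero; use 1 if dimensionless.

Hz = 1/s = s⁻¹ (frequency is cycles per second).
So Hz⁻¹ = s.
N = kg·m/s² = kg·m·s⁻² (force = mass × acceleration).
Combining: Hz⁻¹·m²·A⁻¹·N = s · m² · A⁻¹ · (kg·m·s⁻²) = kg·m³·s⁻¹·A⁻¹.

kg·m³·s⁻¹·A⁻¹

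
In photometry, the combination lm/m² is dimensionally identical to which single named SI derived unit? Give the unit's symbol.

lx

lm = cd.
Combining: m⁻²·lm = m⁻² · cd = m⁻²·cd.
m⁻²·cd is the base-SI form of the lux.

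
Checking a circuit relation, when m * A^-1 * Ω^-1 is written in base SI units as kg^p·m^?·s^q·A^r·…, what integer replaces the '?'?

-1

Ω = kg·m²·s⁻³·A⁻².
So Ω⁻¹ = kg⁻¹·m⁻²·s³·A².
Combining: m·A⁻¹·Ω⁻¹ = m · A⁻¹ · (kg⁻¹·m⁻²·s³·A²) = kg⁻¹·m⁻¹·s³·A.
The exponent of m is -1.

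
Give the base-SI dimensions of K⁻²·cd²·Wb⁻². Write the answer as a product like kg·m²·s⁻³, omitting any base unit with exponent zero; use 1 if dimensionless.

kg⁻²·m⁻⁴·s⁴·A²·K⁻²·cd²

Wb = V·s (flux: a volt is a weber per second),
    = kg·m²·s⁻²·A⁻¹.
So Wb⁻² = kg⁻²·m⁻⁴·s⁴·A².
Combining: K⁻²·cd²·Wb⁻² = K⁻² · cd² · (kg⁻²·m⁻⁴·s⁴·A²) = kg⁻²·m⁻⁴·s⁴·A²·K⁻²·cd².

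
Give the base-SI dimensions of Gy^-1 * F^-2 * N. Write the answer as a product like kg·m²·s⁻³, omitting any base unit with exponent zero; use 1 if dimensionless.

Gy = J/kg (absorbed dose = energy per mass),
    = m²·s⁻².
So Gy⁻¹ = m⁻²·s².
F = C/V (capacitance = charge per voltage),
    = A·s/(kg·m²·s⁻³·A⁻¹) (substituting C and V),
    = kg⁻¹·m⁻²·s⁴·A².
So F⁻² = kg²·m⁴·s⁻⁸·A⁻⁴.
N = kg·m/s² = kg·m·s⁻² (force = mass × acceleration).
Combining: Gy⁻¹·F⁻²·N = (m⁻²·s²) · (kg²·m⁴·s⁻⁸·A⁻⁴) · (kg·m·s⁻²) = kg³·m³·s⁻⁸·A⁻⁴.

kg³·m³·s⁻⁸·A⁻⁴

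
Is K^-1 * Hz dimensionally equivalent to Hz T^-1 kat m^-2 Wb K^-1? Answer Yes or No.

Left side:
  Hz = 1/s = s⁻¹ (frequency is cycles per second).
  Combining: K⁻¹·Hz = K⁻¹ · s⁻¹ = s⁻¹·K⁻¹.
Right side:
  Hz = s⁻¹.
  T = kg·s⁻²·A⁻¹.
  So T⁻¹ = kg⁻¹·s²·A.
  kat = s⁻¹·mol.
  Wb = kg·m²·s⁻²·A⁻¹.
  Combining: Hz·T⁻¹·kat·m⁻²·Wb·K⁻¹ = s⁻¹ · (kg⁻¹·s²·A) · (s⁻¹·mol) · m⁻² · (kg·m²·s⁻²·A⁻¹) · K⁻¹ = s⁻²·K⁻¹·mol.
Left is s⁻¹·K⁻¹; right is s⁻²·K⁻¹·mol — different.

No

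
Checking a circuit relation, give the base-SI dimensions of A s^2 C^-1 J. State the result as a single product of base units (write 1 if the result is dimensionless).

C = s·A.
So C⁻¹ = s⁻¹·A⁻¹.
J = kg·m²·s⁻².
Combining: A·s²·C⁻¹·J = A · s² · (s⁻¹·A⁻¹) · (kg·m²·s⁻²) = kg·m²·s⁻¹.

kg·m²·s⁻¹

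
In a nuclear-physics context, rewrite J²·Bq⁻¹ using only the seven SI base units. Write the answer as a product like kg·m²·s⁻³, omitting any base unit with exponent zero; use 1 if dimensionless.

J = kg·m²·s⁻².
So J² = kg²·m⁴·s⁻⁴.
Bq = s⁻¹.
So Bq⁻¹ = s.
Combining: J²·Bq⁻¹ = (kg²·m⁴·s⁻⁴) · s = kg²·m⁴·s⁻³.

kg²·m⁴·s⁻³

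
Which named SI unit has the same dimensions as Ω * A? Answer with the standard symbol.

Ω = V/A (resistance = voltage per current),
    = kg·m²·s⁻³·A⁻².
Combining: Ω·A = (kg·m²·s⁻³·A⁻²) · A = kg·m²·s⁻³·A⁻¹.
kg·m²·s⁻³·A⁻¹ is the base-SI form of the volt.

V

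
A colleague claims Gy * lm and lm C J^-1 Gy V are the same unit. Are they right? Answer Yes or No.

Yes

Left side:
  Gy = J/kg (absorbed dose = energy per mass),
      = m²·s⁻².
  lm = cd·sr = cd (luminous flux; sr is dimensionless).
  Combining: Gy·lm = (m²·s⁻²) · cd = m²·s⁻²·cd.
Right side:
  lm = cd·sr = cd (luminous flux; sr is dimensionless).
  C = A·s = s·A (charge = current × time).
  J = N·m (work = force × distance),
      = kg·m²·s⁻².
  So J⁻¹ = kg⁻¹·m⁻²·s².
  Gy = J/kg (absorbed dose = energy per mass),
      = m²·s⁻².
  V = W/A (potential = power per current),
      = kg·m²·s⁻³·A⁻¹.
  Combining: lm·C·J⁻¹·Gy·V = cd · (s·A) · (kg⁻¹·m⁻²·s²) · (m²·s⁻²) · (kg·m²·s⁻³·A⁻¹) = m²·s⁻²·cd.
Both reduce to m²·s⁻²·cd.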